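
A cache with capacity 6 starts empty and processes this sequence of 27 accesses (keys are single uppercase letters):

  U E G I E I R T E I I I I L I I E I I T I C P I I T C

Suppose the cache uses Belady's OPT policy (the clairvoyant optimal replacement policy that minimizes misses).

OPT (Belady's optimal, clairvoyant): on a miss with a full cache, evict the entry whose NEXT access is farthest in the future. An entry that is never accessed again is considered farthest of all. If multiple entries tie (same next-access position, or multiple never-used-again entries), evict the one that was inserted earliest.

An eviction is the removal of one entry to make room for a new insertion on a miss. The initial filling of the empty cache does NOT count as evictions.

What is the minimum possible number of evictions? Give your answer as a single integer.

Answer: 3

Derivation:
OPT (Belady) simulation (capacity=6):
  1. access U: MISS. Cache: [U]
  2. access E: MISS. Cache: [U E]
  3. access G: MISS. Cache: [U E G]
  4. access I: MISS. Cache: [U E G I]
  5. access E: HIT. Next use of E: step 9. Cache: [U E G I]
  6. access I: HIT. Next use of I: step 10. Cache: [U E G I]
  7. access R: MISS. Cache: [U E G I R]
  8. access T: MISS. Cache: [U E G I R T]
  9. access E: HIT. Next use of E: step 17. Cache: [U E G I R T]
  10. access I: HIT. Next use of I: step 11. Cache: [U E G I R T]
  11. access I: HIT. Next use of I: step 12. Cache: [U E G I R T]
  12. access I: HIT. Next use of I: step 13. Cache: [U E G I R T]
  13. access I: HIT. Next use of I: step 15. Cache: [U E G I R T]
  14. access L: MISS, evict U (next use: never). Cache: [E G I R T L]
  15. access I: HIT. Next use of I: step 16. Cache: [E G I R T L]
  16. access I: HIT. Next use of I: step 18. Cache: [E G I R T L]
  17. access E: HIT. Next use of E: never. Cache: [E G I R T L]
  18. access I: HIT. Next use of I: step 19. Cache: [E G I R T L]
  19. access I: HIT. Next use of I: step 21. Cache: [E G I R T L]
  20. access T: HIT. Next use of T: step 26. Cache: [E G I R T L]
  21. access I: HIT. Next use of I: step 24. Cache: [E G I R T L]
  22. access C: MISS, evict E (next use: never). Cache: [G I R T L C]
  23. access P: MISS, evict G (next use: never). Cache: [I R T L C P]
  24. access I: HIT. Next use of I: step 25. Cache: [I R T L C P]
  25. access I: HIT. Next use of I: never. Cache: [I R T L C P]
  26. access T: HIT. Next use of T: never. Cache: [I R T L C P]
  27. access C: HIT. Next use of C: never. Cache: [I R T L C P]
Total: 18 hits, 9 misses, 3 evictions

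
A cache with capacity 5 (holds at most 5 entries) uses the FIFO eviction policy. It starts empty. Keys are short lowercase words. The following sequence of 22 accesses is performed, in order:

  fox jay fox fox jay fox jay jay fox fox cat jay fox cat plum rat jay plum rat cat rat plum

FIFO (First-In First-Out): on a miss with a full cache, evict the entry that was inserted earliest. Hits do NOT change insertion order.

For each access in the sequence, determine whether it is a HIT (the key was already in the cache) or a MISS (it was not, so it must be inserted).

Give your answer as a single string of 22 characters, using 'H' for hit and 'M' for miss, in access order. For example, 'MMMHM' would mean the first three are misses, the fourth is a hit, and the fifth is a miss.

Answer: MMHHHHHHHHMHHHMMHHHHHH

Derivation:
FIFO simulation (capacity=5):
  1. access fox: MISS. Cache (old->new): [fox]
  2. access jay: MISS. Cache (old->new): [fox jay]
  3. access fox: HIT. Cache (old->new): [fox jay]
  4. access fox: HIT. Cache (old->new): [fox jay]
  5. access jay: HIT. Cache (old->new): [fox jay]
  6. access fox: HIT. Cache (old->new): [fox jay]
  7. access jay: HIT. Cache (old->new): [fox jay]
  8. access jay: HIT. Cache (old->new): [fox jay]
  9. access fox: HIT. Cache (old->new): [fox jay]
  10. access fox: HIT. Cache (old->new): [fox jay]
  11. access cat: MISS. Cache (old->new): [fox jay cat]
  12. access jay: HIT. Cache (old->new): [fox jay cat]
  13. access fox: HIT. Cache (old->new): [fox jay cat]
  14. access cat: HIT. Cache (old->new): [fox jay cat]
  15. access plum: MISS. Cache (old->new): [fox jay cat plum]
  16. access rat: MISS. Cache (old->new): [fox jay cat plum rat]
  17. access jay: HIT. Cache (old->new): [fox jay cat plum rat]
  18. access plum: HIT. Cache (old->new): [fox jay cat plum rat]
  19. access rat: HIT. Cache (old->new): [fox jay cat plum rat]
  20. access cat: HIT. Cache (old->new): [fox jay cat plum rat]
  21. access rat: HIT. Cache (old->new): [fox jay cat plum rat]
  22. access plum: HIT. Cache (old->new): [fox jay cat plum rat]
Total: 17 hits, 5 misses, 0 evictions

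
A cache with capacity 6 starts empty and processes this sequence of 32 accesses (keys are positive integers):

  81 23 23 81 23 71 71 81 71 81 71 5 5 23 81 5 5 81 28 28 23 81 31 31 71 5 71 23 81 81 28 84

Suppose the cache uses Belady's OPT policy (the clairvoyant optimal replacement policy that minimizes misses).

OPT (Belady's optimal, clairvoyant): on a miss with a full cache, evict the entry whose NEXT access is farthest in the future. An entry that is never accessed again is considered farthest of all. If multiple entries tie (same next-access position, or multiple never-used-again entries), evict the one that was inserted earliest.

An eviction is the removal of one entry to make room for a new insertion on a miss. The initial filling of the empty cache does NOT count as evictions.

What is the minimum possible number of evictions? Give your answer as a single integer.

OPT (Belady) simulation (capacity=6):
  1. access 81: MISS. Cache: [81]
  2. access 23: MISS. Cache: [81 23]
  3. access 23: HIT. Next use of 23: step 5. Cache: [81 23]
  4. access 81: HIT. Next use of 81: step 8. Cache: [81 23]
  5. access 23: HIT. Next use of 23: step 14. Cache: [81 23]
  6. access 71: MISS. Cache: [81 23 71]
  7. access 71: HIT. Next use of 71: step 9. Cache: [81 23 71]
  8. access 81: HIT. Next use of 81: step 10. Cache: [81 23 71]
  9. access 71: HIT. Next use of 71: step 11. Cache: [81 23 71]
  10. access 81: HIT. Next use of 81: step 15. Cache: [81 23 71]
  11. access 71: HIT. Next use of 71: step 25. Cache: [81 23 71]
  12. access 5: MISS. Cache: [81 23 71 5]
  13. access 5: HIT. Next use of 5: step 16. Cache: [81 23 71 5]
  14. access 23: HIT. Next use of 23: step 21. Cache: [81 23 71 5]
  15. access 81: HIT. Next use of 81: step 18. Cache: [81 23 71 5]
  16. access 5: HIT. Next use of 5: step 17. Cache: [81 23 71 5]
  17. access 5: HIT. Next use of 5: step 26. Cache: [81 23 71 5]
  18. access 81: HIT. Next use of 81: step 22. Cache: [81 23 71 5]
  19. access 28: MISS. Cache: [81 23 71 5 28]
  20. access 28: HIT. Next use of 28: step 31. Cache: [81 23 71 5 28]
  21. access 23: HIT. Next use of 23: step 28. Cache: [81 23 71 5 28]
  22. access 81: HIT. Next use of 81: step 29. Cache: [81 23 71 5 28]
  23. access 31: MISS. Cache: [81 23 71 5 28 31]
  24. access 31: HIT. Next use of 31: never. Cache: [81 23 71 5 28 31]
  25. access 71: HIT. Next use of 71: step 27. Cache: [81 23 71 5 28 31]
  26. access 5: HIT. Next use of 5: never. Cache: [81 23 71 5 28 31]
  27. access 71: HIT. Next use of 71: never. Cache: [81 23 71 5 28 31]
  28. access 23: HIT. Next use of 23: never. Cache: [81 23 71 5 28 31]
  29. access 81: HIT. Next use of 81: step 30. Cache: [81 23 71 5 28 31]
  30. access 81: HIT. Next use of 81: never. Cache: [81 23 71 5 28 31]
  31. access 28: HIT. Next use of 28: never. Cache: [81 23 71 5 28 31]
  32. access 84: MISS, evict 81 (next use: never). Cache: [23 71 5 28 31 84]
Total: 25 hits, 7 misses, 1 evictions

Answer: 1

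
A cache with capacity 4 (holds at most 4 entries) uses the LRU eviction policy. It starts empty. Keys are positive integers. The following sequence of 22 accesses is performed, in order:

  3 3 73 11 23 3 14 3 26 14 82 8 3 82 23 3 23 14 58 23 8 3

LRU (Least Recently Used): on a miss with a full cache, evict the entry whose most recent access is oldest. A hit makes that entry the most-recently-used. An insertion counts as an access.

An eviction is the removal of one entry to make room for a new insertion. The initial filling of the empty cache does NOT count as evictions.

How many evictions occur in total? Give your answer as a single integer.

LRU simulation (capacity=4):
  1. access 3: MISS. Cache (LRU->MRU): [3]
  2. access 3: HIT. Cache (LRU->MRU): [3]
  3. access 73: MISS. Cache (LRU->MRU): [3 73]
  4. access 11: MISS. Cache (LRU->MRU): [3 73 11]
  5. access 23: MISS. Cache (LRU->MRU): [3 73 11 23]
  6. access 3: HIT. Cache (LRU->MRU): [73 11 23 3]
  7. access 14: MISS, evict 73. Cache (LRU->MRU): [11 23 3 14]
  8. access 3: HIT. Cache (LRU->MRU): [11 23 14 3]
  9. access 26: MISS, evict 11. Cache (LRU->MRU): [23 14 3 26]
  10. access 14: HIT. Cache (LRU->MRU): [23 3 26 14]
  11. access 82: MISS, evict 23. Cache (LRU->MRU): [3 26 14 82]
  12. access 8: MISS, evict 3. Cache (LRU->MRU): [26 14 82 8]
  13. access 3: MISS, evict 26. Cache (LRU->MRU): [14 82 8 3]
  14. access 82: HIT. Cache (LRU->MRU): [14 8 3 82]
  15. access 23: MISS, evict 14. Cache (LRU->MRU): [8 3 82 23]
  16. access 3: HIT. Cache (LRU->MRU): [8 82 23 3]
  17. access 23: HIT. Cache (LRU->MRU): [8 82 3 23]
  18. access 14: MISS, evict 8. Cache (LRU->MRU): [82 3 23 14]
  19. access 58: MISS, evict 82. Cache (LRU->MRU): [3 23 14 58]
  20. access 23: HIT. Cache (LRU->MRU): [3 14 58 23]
  21. access 8: MISS, evict 3. Cache (LRU->MRU): [14 58 23 8]
  22. access 3: MISS, evict 14. Cache (LRU->MRU): [58 23 8 3]
Total: 8 hits, 14 misses, 10 evictions

Answer: 10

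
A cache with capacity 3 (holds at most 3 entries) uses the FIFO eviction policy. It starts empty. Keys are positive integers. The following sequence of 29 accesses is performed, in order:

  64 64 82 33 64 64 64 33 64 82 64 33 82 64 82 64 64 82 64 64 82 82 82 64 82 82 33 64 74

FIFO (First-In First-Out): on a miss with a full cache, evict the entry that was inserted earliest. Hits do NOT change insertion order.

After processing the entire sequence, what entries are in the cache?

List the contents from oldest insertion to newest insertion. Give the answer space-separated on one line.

FIFO simulation (capacity=3):
  1. access 64: MISS. Cache (old->new): [64]
  2. access 64: HIT. Cache (old->new): [64]
  3. access 82: MISS. Cache (old->new): [64 82]
  4. access 33: MISS. Cache (old->new): [64 82 33]
  5. access 64: HIT. Cache (old->new): [64 82 33]
  6. access 64: HIT. Cache (old->new): [64 82 33]
  7. access 64: HIT. Cache (old->new): [64 82 33]
  8. access 33: HIT. Cache (old->new): [64 82 33]
  9. access 64: HIT. Cache (old->new): [64 82 33]
  10. access 82: HIT. Cache (old->new): [64 82 33]
  11. access 64: HIT. Cache (old->new): [64 82 33]
  12. access 33: HIT. Cache (old->new): [64 82 33]
  13. access 82: HIT. Cache (old->new): [64 82 33]
  14. access 64: HIT. Cache (old->new): [64 82 33]
  15. access 82: HIT. Cache (old->new): [64 82 33]
  16. access 64: HIT. Cache (old->new): [64 82 33]
  17. access 64: HIT. Cache (old->new): [64 82 33]
  18. access 82: HIT. Cache (old->new): [64 82 33]
  19. access 64: HIT. Cache (old->new): [64 82 33]
  20. access 64: HIT. Cache (old->new): [64 82 33]
  21. access 82: HIT. Cache (old->new): [64 82 33]
  22. access 82: HIT. Cache (old->new): [64 82 33]
  23. access 82: HIT. Cache (old->new): [64 82 33]
  24. access 64: HIT. Cache (old->new): [64 82 33]
  25. access 82: HIT. Cache (old->new): [64 82 33]
  26. access 82: HIT. Cache (old->new): [64 82 33]
  27. access 33: HIT. Cache (old->new): [64 82 33]
  28. access 64: HIT. Cache (old->new): [64 82 33]
  29. access 74: MISS, evict 64. Cache (old->new): [82 33 74]
Total: 25 hits, 4 misses, 1 evictions

Answer: 82 33 74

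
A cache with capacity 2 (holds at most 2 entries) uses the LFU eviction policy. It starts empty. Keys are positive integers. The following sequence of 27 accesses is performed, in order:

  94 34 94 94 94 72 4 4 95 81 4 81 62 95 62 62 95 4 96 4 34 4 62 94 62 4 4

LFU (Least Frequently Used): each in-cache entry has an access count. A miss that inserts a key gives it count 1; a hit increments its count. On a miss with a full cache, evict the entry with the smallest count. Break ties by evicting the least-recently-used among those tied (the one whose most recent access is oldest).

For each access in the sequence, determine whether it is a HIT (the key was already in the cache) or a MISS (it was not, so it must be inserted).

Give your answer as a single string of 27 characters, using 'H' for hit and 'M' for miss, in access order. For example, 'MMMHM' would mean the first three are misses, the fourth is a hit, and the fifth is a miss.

LFU simulation (capacity=2):
  1. access 94: MISS. Cache: [94(c=1)]
  2. access 34: MISS. Cache: [94(c=1) 34(c=1)]
  3. access 94: HIT, count now 2. Cache: [34(c=1) 94(c=2)]
  4. access 94: HIT, count now 3. Cache: [34(c=1) 94(c=3)]
  5. access 94: HIT, count now 4. Cache: [34(c=1) 94(c=4)]
  6. access 72: MISS, evict 34(c=1). Cache: [72(c=1) 94(c=4)]
  7. access 4: MISS, evict 72(c=1). Cache: [4(c=1) 94(c=4)]
  8. access 4: HIT, count now 2. Cache: [4(c=2) 94(c=4)]
  9. access 95: MISS, evict 4(c=2). Cache: [95(c=1) 94(c=4)]
  10. access 81: MISS, evict 95(c=1). Cache: [81(c=1) 94(c=4)]
  11. access 4: MISS, evict 81(c=1). Cache: [4(c=1) 94(c=4)]
  12. access 81: MISS, evict 4(c=1). Cache: [81(c=1) 94(c=4)]
  13. access 62: MISS, evict 81(c=1). Cache: [62(c=1) 94(c=4)]
  14. access 95: MISS, evict 62(c=1). Cache: [95(c=1) 94(c=4)]
  15. access 62: MISS, evict 95(c=1). Cache: [62(c=1) 94(c=4)]
  16. access 62: HIT, count now 2. Cache: [62(c=2) 94(c=4)]
  17. access 95: MISS, evict 62(c=2). Cache: [95(c=1) 94(c=4)]
  18. access 4: MISS, evict 95(c=1). Cache: [4(c=1) 94(c=4)]
  19. access 96: MISS, evict 4(c=1). Cache: [96(c=1) 94(c=4)]
  20. access 4: MISS, evict 96(c=1). Cache: [4(c=1) 94(c=4)]
  21. access 34: MISS, evict 4(c=1). Cache: [34(c=1) 94(c=4)]
  22. access 4: MISS, evict 34(c=1). Cache: [4(c=1) 94(c=4)]
  23. access 62: MISS, evict 4(c=1). Cache: [62(c=1) 94(c=4)]
  24. access 94: HIT, count now 5. Cache: [62(c=1) 94(c=5)]
  25. access 62: HIT, count now 2. Cache: [62(c=2) 94(c=5)]
  26. access 4: MISS, evict 62(c=2). Cache: [4(c=1) 94(c=5)]
  27. access 4: HIT, count now 2. Cache: [4(c=2) 94(c=5)]
Total: 8 hits, 19 misses, 17 evictions

Answer: MMHHHMMHMMMMMMMHMMMMMMMHHMH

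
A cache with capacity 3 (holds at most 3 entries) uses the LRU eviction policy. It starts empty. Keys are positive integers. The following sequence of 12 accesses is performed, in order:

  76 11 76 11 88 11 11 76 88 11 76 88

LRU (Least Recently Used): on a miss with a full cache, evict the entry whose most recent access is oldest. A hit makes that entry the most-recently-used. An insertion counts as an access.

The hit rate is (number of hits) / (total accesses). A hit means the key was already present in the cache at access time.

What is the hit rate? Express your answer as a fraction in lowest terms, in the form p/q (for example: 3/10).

Answer: 3/4

Derivation:
LRU simulation (capacity=3):
  1. access 76: MISS. Cache (LRU->MRU): [76]
  2. access 11: MISS. Cache (LRU->MRU): [76 11]
  3. access 76: HIT. Cache (LRU->MRU): [11 76]
  4. access 11: HIT. Cache (LRU->MRU): [76 11]
  5. access 88: MISS. Cache (LRU->MRU): [76 11 88]
  6. access 11: HIT. Cache (LRU->MRU): [76 88 11]
  7. access 11: HIT. Cache (LRU->MRU): [76 88 11]
  8. access 76: HIT. Cache (LRU->MRU): [88 11 76]
  9. access 88: HIT. Cache (LRU->MRU): [11 76 88]
  10. access 11: HIT. Cache (LRU->MRU): [76 88 11]
  11. access 76: HIT. Cache (LRU->MRU): [88 11 76]
  12. access 88: HIT. Cache (LRU->MRU): [11 76 88]
Total: 9 hits, 3 misses, 0 evictions

Hit rate = 9/12 = 3/4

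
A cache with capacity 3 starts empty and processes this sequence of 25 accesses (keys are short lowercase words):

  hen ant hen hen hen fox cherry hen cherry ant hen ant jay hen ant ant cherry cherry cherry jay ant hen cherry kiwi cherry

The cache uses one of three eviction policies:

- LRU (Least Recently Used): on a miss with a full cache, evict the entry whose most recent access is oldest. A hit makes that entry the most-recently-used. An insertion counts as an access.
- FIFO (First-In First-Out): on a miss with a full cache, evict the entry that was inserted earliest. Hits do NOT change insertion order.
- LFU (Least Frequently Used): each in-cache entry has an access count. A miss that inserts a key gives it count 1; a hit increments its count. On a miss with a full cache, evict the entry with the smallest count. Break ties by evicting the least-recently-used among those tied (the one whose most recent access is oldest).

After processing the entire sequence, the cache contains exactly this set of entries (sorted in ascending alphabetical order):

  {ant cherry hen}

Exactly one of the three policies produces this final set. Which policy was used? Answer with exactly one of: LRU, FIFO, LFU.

Simulating under each policy and comparing final sets:
  LRU: final set = {cherry hen kiwi} -> differs
  FIFO: final set = {cherry hen kiwi} -> differs
  LFU: final set = {ant cherry hen} -> MATCHES target
Only LFU produces the target set.

Answer: LFU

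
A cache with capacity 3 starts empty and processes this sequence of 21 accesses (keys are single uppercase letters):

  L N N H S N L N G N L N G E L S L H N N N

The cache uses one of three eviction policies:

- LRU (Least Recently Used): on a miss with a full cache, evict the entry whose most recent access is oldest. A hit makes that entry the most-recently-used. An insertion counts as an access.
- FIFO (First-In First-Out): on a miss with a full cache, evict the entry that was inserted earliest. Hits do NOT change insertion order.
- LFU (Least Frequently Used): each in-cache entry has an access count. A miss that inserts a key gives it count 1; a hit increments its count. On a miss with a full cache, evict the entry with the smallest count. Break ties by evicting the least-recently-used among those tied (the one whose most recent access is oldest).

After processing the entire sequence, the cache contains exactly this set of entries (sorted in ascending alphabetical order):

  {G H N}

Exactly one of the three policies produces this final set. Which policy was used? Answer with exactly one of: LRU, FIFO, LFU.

Answer: LFU

Derivation:
Simulating under each policy and comparing final sets:
  LRU: final set = {H L N} -> differs
  FIFO: final set = {H N S} -> differs
  LFU: final set = {G H N} -> MATCHES target
Only LFU produces the target set.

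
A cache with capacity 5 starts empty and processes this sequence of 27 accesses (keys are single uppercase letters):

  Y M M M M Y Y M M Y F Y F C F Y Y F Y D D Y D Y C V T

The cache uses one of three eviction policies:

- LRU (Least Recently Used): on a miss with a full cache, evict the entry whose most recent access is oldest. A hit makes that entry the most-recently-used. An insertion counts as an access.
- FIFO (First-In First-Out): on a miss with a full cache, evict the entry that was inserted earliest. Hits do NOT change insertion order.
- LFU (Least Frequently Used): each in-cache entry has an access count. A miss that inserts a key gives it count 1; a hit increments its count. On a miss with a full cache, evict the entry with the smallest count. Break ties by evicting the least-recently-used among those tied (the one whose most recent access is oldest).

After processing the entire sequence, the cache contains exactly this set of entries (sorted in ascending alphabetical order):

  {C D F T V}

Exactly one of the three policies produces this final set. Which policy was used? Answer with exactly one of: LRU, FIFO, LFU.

Answer: FIFO

Derivation:
Simulating under each policy and comparing final sets:
  LRU: final set = {C D T V Y} -> differs
  FIFO: final set = {C D F T V} -> MATCHES target
  LFU: final set = {D F M T Y} -> differs
Only FIFO produces the target set.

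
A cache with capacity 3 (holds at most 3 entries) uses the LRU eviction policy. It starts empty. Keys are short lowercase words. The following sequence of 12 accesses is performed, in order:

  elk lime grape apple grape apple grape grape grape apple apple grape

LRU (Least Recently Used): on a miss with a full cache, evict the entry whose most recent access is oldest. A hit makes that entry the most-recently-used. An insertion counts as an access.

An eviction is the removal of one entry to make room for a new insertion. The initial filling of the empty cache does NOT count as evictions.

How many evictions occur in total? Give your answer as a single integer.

Answer: 1

Derivation:
LRU simulation (capacity=3):
  1. access elk: MISS. Cache (LRU->MRU): [elk]
  2. access lime: MISS. Cache (LRU->MRU): [elk lime]
  3. access grape: MISS. Cache (LRU->MRU): [elk lime grape]
  4. access apple: MISS, evict elk. Cache (LRU->MRU): [lime grape apple]
  5. access grape: HIT. Cache (LRU->MRU): [lime apple grape]
  6. access apple: HIT. Cache (LRU->MRU): [lime grape apple]
  7. access grape: HIT. Cache (LRU->MRU): [lime apple grape]
  8. access grape: HIT. Cache (LRU->MRU): [lime apple grape]
  9. access grape: HIT. Cache (LRU->MRU): [lime apple grape]
  10. access apple: HIT. Cache (LRU->MRU): [lime grape apple]
  11. access apple: HIT. Cache (LRU->MRU): [lime grape apple]
  12. access grape: HIT. Cache (LRU->MRU): [lime apple grape]
Total: 8 hits, 4 misses, 1 evictions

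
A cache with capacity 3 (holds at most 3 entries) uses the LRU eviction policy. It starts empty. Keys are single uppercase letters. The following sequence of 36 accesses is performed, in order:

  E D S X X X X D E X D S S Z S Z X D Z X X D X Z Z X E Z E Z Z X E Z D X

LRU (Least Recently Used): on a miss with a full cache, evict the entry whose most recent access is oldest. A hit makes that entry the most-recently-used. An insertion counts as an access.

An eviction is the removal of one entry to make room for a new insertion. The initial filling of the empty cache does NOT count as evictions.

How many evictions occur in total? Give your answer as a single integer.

Answer: 9

Derivation:
LRU simulation (capacity=3):
  1. access E: MISS. Cache (LRU->MRU): [E]
  2. access D: MISS. Cache (LRU->MRU): [E D]
  3. access S: MISS. Cache (LRU->MRU): [E D S]
  4. access X: MISS, evict E. Cache (LRU->MRU): [D S X]
  5. access X: HIT. Cache (LRU->MRU): [D S X]
  6. access X: HIT. Cache (LRU->MRU): [D S X]
  7. access X: HIT. Cache (LRU->MRU): [D S X]
  8. access D: HIT. Cache (LRU->MRU): [S X D]
  9. access E: MISS, evict S. Cache (LRU->MRU): [X D E]
  10. access X: HIT. Cache (LRU->MRU): [D E X]
  11. access D: HIT. Cache (LRU->MRU): [E X D]
  12. access S: MISS, evict E. Cache (LRU->MRU): [X D S]
  13. access S: HIT. Cache (LRU->MRU): [X D S]
  14. access Z: MISS, evict X. Cache (LRU->MRU): [D S Z]
  15. access S: HIT. Cache (LRU->MRU): [D Z S]
  16. access Z: HIT. Cache (LRU->MRU): [D S Z]
  17. access X: MISS, evict D. Cache (LRU->MRU): [S Z X]
  18. access D: MISS, evict S. Cache (LRU->MRU): [Z X D]
  19. access Z: HIT. Cache (LRU->MRU): [X D Z]
  20. access X: HIT. Cache (LRU->MRU): [D Z X]
  21. access X: HIT. Cache (LRU->MRU): [D Z X]
  22. access D: HIT. Cache (LRU->MRU): [Z X D]
  23. access X: HIT. Cache (LRU->MRU): [Z D X]
  24. access Z: HIT. Cache (LRU->MRU): [D X Z]
  25. access Z: HIT. Cache (LRU->MRU): [D X Z]
  26. access X: HIT. Cache (LRU->MRU): [D Z X]
  27. access E: MISS, evict D. Cache (LRU->MRU): [Z X E]
  28. access Z: HIT. Cache (LRU->MRU): [X E Z]
  29. access E: HIT. Cache (LRU->MRU): [X Z E]
  30. access Z: HIT. Cache (LRU->MRU): [X E Z]
  31. access Z: HIT. Cache (LRU->MRU): [X E Z]
  32. access X: HIT. Cache (LRU->MRU): [E Z X]
  33. access E: HIT. Cache (LRU->MRU): [Z X E]
  34. access Z: HIT. Cache (LRU->MRU): [X E Z]
  35. access D: MISS, evict X. Cache (LRU->MRU): [E Z D]
  36. access X: MISS, evict E. Cache (LRU->MRU): [Z D X]
Total: 24 hits, 12 misses, 9 evictions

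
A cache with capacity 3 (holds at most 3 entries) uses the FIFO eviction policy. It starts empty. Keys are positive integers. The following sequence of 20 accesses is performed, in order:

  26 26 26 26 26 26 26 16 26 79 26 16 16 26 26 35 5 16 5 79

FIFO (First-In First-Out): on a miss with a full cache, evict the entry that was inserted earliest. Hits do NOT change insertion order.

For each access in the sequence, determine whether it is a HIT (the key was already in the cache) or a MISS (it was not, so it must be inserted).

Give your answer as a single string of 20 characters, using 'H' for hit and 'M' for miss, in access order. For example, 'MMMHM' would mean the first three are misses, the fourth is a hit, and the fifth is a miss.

FIFO simulation (capacity=3):
  1. access 26: MISS. Cache (old->new): [26]
  2. access 26: HIT. Cache (old->new): [26]
  3. access 26: HIT. Cache (old->new): [26]
  4. access 26: HIT. Cache (old->new): [26]
  5. access 26: HIT. Cache (old->new): [26]
  6. access 26: HIT. Cache (old->new): [26]
  7. access 26: HIT. Cache (old->new): [26]
  8. access 16: MISS. Cache (old->new): [26 16]
  9. access 26: HIT. Cache (old->new): [26 16]
  10. access 79: MISS. Cache (old->new): [26 16 79]
  11. access 26: HIT. Cache (old->new): [26 16 79]
  12. access 16: HIT. Cache (old->new): [26 16 79]
  13. access 16: HIT. Cache (old->new): [26 16 79]
  14. access 26: HIT. Cache (old->new): [26 16 79]
  15. access 26: HIT. Cache (old->new): [26 16 79]
  16. access 35: MISS, evict 26. Cache (old->new): [16 79 35]
  17. access 5: MISS, evict 16. Cache (old->new): [79 35 5]
  18. access 16: MISS, evict 79. Cache (old->new): [35 5 16]
  19. access 5: HIT. Cache (old->new): [35 5 16]
  20. access 79: MISS, evict 35. Cache (old->new): [5 16 79]
Total: 13 hits, 7 misses, 4 evictions

Answer: MHHHHHHMHMHHHHHMMMHM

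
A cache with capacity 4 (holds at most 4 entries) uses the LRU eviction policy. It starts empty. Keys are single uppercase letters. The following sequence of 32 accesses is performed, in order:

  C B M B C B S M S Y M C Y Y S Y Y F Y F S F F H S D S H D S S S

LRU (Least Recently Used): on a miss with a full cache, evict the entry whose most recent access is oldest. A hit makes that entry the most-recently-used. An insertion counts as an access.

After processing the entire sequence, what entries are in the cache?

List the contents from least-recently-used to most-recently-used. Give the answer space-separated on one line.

Answer: F H D S

Derivation:
LRU simulation (capacity=4):
  1. access C: MISS. Cache (LRU->MRU): [C]
  2. access B: MISS. Cache (LRU->MRU): [C B]
  3. access M: MISS. Cache (LRU->MRU): [C B M]
  4. access B: HIT. Cache (LRU->MRU): [C M B]
  5. access C: HIT. Cache (LRU->MRU): [M B C]
  6. access B: HIT. Cache (LRU->MRU): [M C B]
  7. access S: MISS. Cache (LRU->MRU): [M C B S]
  8. access M: HIT. Cache (LRU->MRU): [C B S M]
  9. access S: HIT. Cache (LRU->MRU): [C B M S]
  10. access Y: MISS, evict C. Cache (LRU->MRU): [B M S Y]
  11. access M: HIT. Cache (LRU->MRU): [B S Y M]
  12. access C: MISS, evict B. Cache (LRU->MRU): [S Y M C]
  13. access Y: HIT. Cache (LRU->MRU): [S M C Y]
  14. access Y: HIT. Cache (LRU->MRU): [S M C Y]
  15. access S: HIT. Cache (LRU->MRU): [M C Y S]
  16. access Y: HIT. Cache (LRU->MRU): [M C S Y]
  17. access Y: HIT. Cache (LRU->MRU): [M C S Y]
  18. access F: MISS, evict M. Cache (LRU->MRU): [C S Y F]
  19. access Y: HIT. Cache (LRU->MRU): [C S F Y]
  20. access F: HIT. Cache (LRU->MRU): [C S Y F]
  21. access S: HIT. Cache (LRU->MRU): [C Y F S]
  22. access F: HIT. Cache (LRU->MRU): [C Y S F]
  23. access F: HIT. Cache (LRU->MRU): [C Y S F]
  24. access H: MISS, evict C. Cache (LRU->MRU): [Y S F H]
  25. access S: HIT. Cache (LRU->MRU): [Y F H S]
  26. access D: MISS, evict Y. Cache (LRU->MRU): [F H S D]
  27. access S: HIT. Cache (LRU->MRU): [F H D S]
  28. access H: HIT. Cache (LRU->MRU): [F D S H]
  29. access D: HIT. Cache (LRU->MRU): [F S H D]
  30. access S: HIT. Cache (LRU->MRU): [F H D S]
  31. access S: HIT. Cache (LRU->MRU): [F H D S]
  32. access S: HIT. Cache (LRU->MRU): [F H D S]
Total: 23 hits, 9 misses, 5 evictions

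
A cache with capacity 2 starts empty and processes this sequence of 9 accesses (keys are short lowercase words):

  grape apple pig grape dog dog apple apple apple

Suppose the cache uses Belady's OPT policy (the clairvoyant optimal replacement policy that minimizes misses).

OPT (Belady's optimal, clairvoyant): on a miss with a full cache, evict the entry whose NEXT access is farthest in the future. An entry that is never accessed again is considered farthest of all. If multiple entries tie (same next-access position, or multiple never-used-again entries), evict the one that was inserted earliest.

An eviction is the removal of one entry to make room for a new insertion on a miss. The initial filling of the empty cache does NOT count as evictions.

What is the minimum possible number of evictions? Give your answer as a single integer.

Answer: 3

Derivation:
OPT (Belady) simulation (capacity=2):
  1. access grape: MISS. Cache: [grape]
  2. access apple: MISS. Cache: [grape apple]
  3. access pig: MISS, evict apple (next use: step 7). Cache: [grape pig]
  4. access grape: HIT. Next use of grape: never. Cache: [grape pig]
  5. access dog: MISS, evict grape (next use: never). Cache: [pig dog]
  6. access dog: HIT. Next use of dog: never. Cache: [pig dog]
  7. access apple: MISS, evict pig (next use: never). Cache: [dog apple]
  8. access apple: HIT. Next use of apple: step 9. Cache: [dog apple]
  9. access apple: HIT. Next use of apple: never. Cache: [dog apple]
Total: 4 hits, 5 misses, 3 evictions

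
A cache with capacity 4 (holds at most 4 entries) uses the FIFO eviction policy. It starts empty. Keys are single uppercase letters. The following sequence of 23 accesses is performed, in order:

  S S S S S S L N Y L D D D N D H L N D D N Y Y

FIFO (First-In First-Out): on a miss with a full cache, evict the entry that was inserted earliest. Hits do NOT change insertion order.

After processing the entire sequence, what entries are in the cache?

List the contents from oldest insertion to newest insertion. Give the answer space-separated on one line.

FIFO simulation (capacity=4):
  1. access S: MISS. Cache (old->new): [S]
  2. access S: HIT. Cache (old->new): [S]
  3. access S: HIT. Cache (old->new): [S]
  4. access S: HIT. Cache (old->new): [S]
  5. access S: HIT. Cache (old->new): [S]
  6. access S: HIT. Cache (old->new): [S]
  7. access L: MISS. Cache (old->new): [S L]
  8. access N: MISS. Cache (old->new): [S L N]
  9. access Y: MISS. Cache (old->new): [S L N Y]
  10. access L: HIT. Cache (old->new): [S L N Y]
  11. access D: MISS, evict S. Cache (old->new): [L N Y D]
  12. access D: HIT. Cache (old->new): [L N Y D]
  13. access D: HIT. Cache (old->new): [L N Y D]
  14. access N: HIT. Cache (old->new): [L N Y D]
  15. access D: HIT. Cache (old->new): [L N Y D]
  16. access H: MISS, evict L. Cache (old->new): [N Y D H]
  17. access L: MISS, evict N. Cache (old->new): [Y D H L]
  18. access N: MISS, evict Y. Cache (old->new): [D H L N]
  19. access D: HIT. Cache (old->new): [D H L N]
  20. access D: HIT. Cache (old->new): [D H L N]
  21. access N: HIT. Cache (old->new): [D H L N]
  22. access Y: MISS, evict D. Cache (old->new): [H L N Y]
  23. access Y: HIT. Cache (old->new): [H L N Y]
Total: 14 hits, 9 misses, 5 evictions

Answer: H L N Y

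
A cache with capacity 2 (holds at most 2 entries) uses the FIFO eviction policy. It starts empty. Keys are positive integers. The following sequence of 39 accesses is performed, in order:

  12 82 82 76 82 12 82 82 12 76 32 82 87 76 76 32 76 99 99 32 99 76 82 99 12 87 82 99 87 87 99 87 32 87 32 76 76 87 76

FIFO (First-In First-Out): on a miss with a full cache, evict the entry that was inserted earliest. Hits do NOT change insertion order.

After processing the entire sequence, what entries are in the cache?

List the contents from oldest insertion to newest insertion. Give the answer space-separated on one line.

Answer: 76 87

Derivation:
FIFO simulation (capacity=2):
  1. access 12: MISS. Cache (old->new): [12]
  2. access 82: MISS. Cache (old->new): [12 82]
  3. access 82: HIT. Cache (old->new): [12 82]
  4. access 76: MISS, evict 12. Cache (old->new): [82 76]
  5. access 82: HIT. Cache (old->new): [82 76]
  6. access 12: MISS, evict 82. Cache (old->new): [76 12]
  7. access 82: MISS, evict 76. Cache (old->new): [12 82]
  8. access 82: HIT. Cache (old->new): [12 82]
  9. access 12: HIT. Cache (old->new): [12 82]
  10. access 76: MISS, evict 12. Cache (old->new): [82 76]
  11. access 32: MISS, evict 82. Cache (old->new): [76 32]
  12. access 82: MISS, evict 76. Cache (old->new): [32 82]
  13. access 87: MISS, evict 32. Cache (old->new): [82 87]
  14. access 76: MISS, evict 82. Cache (old->new): [87 76]
  15. access 76: HIT. Cache (old->new): [87 76]
  16. access 32: MISS, evict 87. Cache (old->new): [76 32]
  17. access 76: HIT. Cache (old->new): [76 32]
  18. access 99: MISS, evict 76. Cache (old->new): [32 99]
  19. access 99: HIT. Cache (old->new): [32 99]
  20. access 32: HIT. Cache (old->new): [32 99]
  21. access 99: HIT. Cache (old->new): [32 99]
  22. access 76: MISS, evict 32. Cache (old->new): [99 76]
  23. access 82: MISS, evict 99. Cache (old->new): [76 82]
  24. access 99: MISS, evict 76. Cache (old->new): [82 99]
  25. access 12: MISS, evict 82. Cache (old->new): [99 12]
  26. access 87: MISS, evict 99. Cache (old->new): [12 87]
  27. access 82: MISS, evict 12. Cache (old->new): [87 82]
  28. access 99: MISS, evict 87. Cache (old->new): [82 99]
  29. access 87: MISS, evict 82. Cache (old->new): [99 87]
  30. access 87: HIT. Cache (old->new): [99 87]
  31. access 99: HIT. Cache (old->new): [99 87]
  32. access 87: HIT. Cache (old->new): [99 87]
  33. access 32: MISS, evict 99. Cache (old->new): [87 32]
  34. access 87: HIT. Cache (old->new): [87 32]
  35. access 32: HIT. Cache (old->new): [87 32]
  36. access 76: MISS, evict 87. Cache (old->new): [32 76]
  37. access 76: HIT. Cache (old->new): [32 76]
  38. access 87: MISS, evict 32. Cache (old->new): [76 87]
  39. access 76: HIT. Cache (old->new): [76 87]
Total: 16 hits, 23 misses, 21 evictions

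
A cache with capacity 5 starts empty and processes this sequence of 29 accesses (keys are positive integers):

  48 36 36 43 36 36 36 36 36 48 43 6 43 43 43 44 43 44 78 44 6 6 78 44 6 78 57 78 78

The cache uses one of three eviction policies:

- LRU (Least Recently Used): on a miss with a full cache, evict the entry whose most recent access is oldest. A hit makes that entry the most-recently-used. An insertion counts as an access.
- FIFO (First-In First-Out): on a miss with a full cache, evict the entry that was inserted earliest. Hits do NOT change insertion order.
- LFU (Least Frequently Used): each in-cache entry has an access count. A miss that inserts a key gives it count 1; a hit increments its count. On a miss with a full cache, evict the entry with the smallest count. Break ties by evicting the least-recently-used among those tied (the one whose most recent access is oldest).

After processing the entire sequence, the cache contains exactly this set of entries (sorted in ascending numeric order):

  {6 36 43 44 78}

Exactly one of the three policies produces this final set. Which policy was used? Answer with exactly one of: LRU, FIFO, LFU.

Answer: LFU

Derivation:
Simulating under each policy and comparing final sets:
  LRU: final set = {6 43 44 57 78} -> differs
  FIFO: final set = {6 43 44 57 78} -> differs
  LFU: final set = {6 36 43 44 78} -> MATCHES target
Only LFU produces the target set.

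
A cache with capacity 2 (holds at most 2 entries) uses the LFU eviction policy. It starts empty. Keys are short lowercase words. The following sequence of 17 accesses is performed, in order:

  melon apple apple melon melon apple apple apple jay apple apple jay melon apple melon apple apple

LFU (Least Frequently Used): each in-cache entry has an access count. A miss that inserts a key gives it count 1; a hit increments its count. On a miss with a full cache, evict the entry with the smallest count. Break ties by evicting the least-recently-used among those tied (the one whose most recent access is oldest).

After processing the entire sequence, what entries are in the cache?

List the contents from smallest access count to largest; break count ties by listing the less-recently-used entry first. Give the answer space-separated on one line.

LFU simulation (capacity=2):
  1. access melon: MISS. Cache: [melon(c=1)]
  2. access apple: MISS. Cache: [melon(c=1) apple(c=1)]
  3. access apple: HIT, count now 2. Cache: [melon(c=1) apple(c=2)]
  4. access melon: HIT, count now 2. Cache: [apple(c=2) melon(c=2)]
  5. access melon: HIT, count now 3. Cache: [apple(c=2) melon(c=3)]
  6. access apple: HIT, count now 3. Cache: [melon(c=3) apple(c=3)]
  7. access apple: HIT, count now 4. Cache: [melon(c=3) apple(c=4)]
  8. access apple: HIT, count now 5. Cache: [melon(c=3) apple(c=5)]
  9. access jay: MISS, evict melon(c=3). Cache: [jay(c=1) apple(c=5)]
  10. access apple: HIT, count now 6. Cache: [jay(c=1) apple(c=6)]
  11. access apple: HIT, count now 7. Cache: [jay(c=1) apple(c=7)]
  12. access jay: HIT, count now 2. Cache: [jay(c=2) apple(c=7)]
  13. access melon: MISS, evict jay(c=2). Cache: [melon(c=1) apple(c=7)]
  14. access apple: HIT, count now 8. Cache: [melon(c=1) apple(c=8)]
  15. access melon: HIT, count now 2. Cache: [melon(c=2) apple(c=8)]
  16. access apple: HIT, count now 9. Cache: [melon(c=2) apple(c=9)]
  17. access apple: HIT, count now 10. Cache: [melon(c=2) apple(c=10)]
Total: 13 hits, 4 misses, 2 evictions

Answer: melon apple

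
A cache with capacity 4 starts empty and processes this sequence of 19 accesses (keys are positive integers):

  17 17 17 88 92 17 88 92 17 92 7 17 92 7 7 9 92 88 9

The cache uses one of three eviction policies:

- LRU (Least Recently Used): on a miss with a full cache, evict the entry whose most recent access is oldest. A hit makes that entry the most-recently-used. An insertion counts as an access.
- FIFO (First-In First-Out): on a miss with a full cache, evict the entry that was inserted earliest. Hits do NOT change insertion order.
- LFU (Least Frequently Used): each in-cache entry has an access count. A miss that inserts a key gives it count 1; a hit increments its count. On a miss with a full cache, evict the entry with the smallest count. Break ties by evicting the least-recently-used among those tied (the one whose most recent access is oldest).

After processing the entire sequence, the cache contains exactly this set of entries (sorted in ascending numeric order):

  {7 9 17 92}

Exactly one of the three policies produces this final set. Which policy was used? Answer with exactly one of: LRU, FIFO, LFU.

Answer: LFU

Derivation:
Simulating under each policy and comparing final sets:
  LRU: final set = {7 9 88 92} -> differs
  FIFO: final set = {7 9 88 92} -> differs
  LFU: final set = {7 9 17 92} -> MATCHES target
Only LFU produces the target set.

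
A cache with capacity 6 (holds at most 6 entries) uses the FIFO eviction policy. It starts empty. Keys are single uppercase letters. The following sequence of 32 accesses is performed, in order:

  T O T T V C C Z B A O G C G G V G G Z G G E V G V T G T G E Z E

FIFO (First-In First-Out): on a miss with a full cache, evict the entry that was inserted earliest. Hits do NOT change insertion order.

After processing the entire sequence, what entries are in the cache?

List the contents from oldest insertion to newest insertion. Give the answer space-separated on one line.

Answer: A G E V T Z

Derivation:
FIFO simulation (capacity=6):
  1. access T: MISS. Cache (old->new): [T]
  2. access O: MISS. Cache (old->new): [T O]
  3. access T: HIT. Cache (old->new): [T O]
  4. access T: HIT. Cache (old->new): [T O]
  5. access V: MISS. Cache (old->new): [T O V]
  6. access C: MISS. Cache (old->new): [T O V C]
  7. access C: HIT. Cache (old->new): [T O V C]
  8. access Z: MISS. Cache (old->new): [T O V C Z]
  9. access B: MISS. Cache (old->new): [T O V C Z B]
  10. access A: MISS, evict T. Cache (old->new): [O V C Z B A]
  11. access O: HIT. Cache (old->new): [O V C Z B A]
  12. access G: MISS, evict O. Cache (old->new): [V C Z B A G]
  13. access C: HIT. Cache (old->new): [V C Z B A G]
  14. access G: HIT. Cache (old->new): [V C Z B A G]
  15. access G: HIT. Cache (old->new): [V C Z B A G]
  16. access V: HIT. Cache (old->new): [V C Z B A G]
  17. access G: HIT. Cache (old->new): [V C Z B A G]
  18. access G: HIT. Cache (old->new): [V C Z B A G]
  19. access Z: HIT. Cache (old->new): [V C Z B A G]
  20. access G: HIT. Cache (old->new): [V C Z B A G]
  21. access G: HIT. Cache (old->new): [V C Z B A G]
  22. access E: MISS, evict V. Cache (old->new): [C Z B A G E]
  23. access V: MISS, evict C. Cache (old->new): [Z B A G E V]
  24. access G: HIT. Cache (old->new): [Z B A G E V]
  25. access V: HIT. Cache (old->new): [Z B A G E V]
  26. access T: MISS, evict Z. Cache (old->new): [B A G E V T]
  27. access G: HIT. Cache (old->new): [B A G E V T]
  28. access T: HIT. Cache (old->new): [B A G E V T]
  29. access G: HIT. Cache (old->new): [B A G E V T]
  30. access E: HIT. Cache (old->new): [B A G E V T]
  31. access Z: MISS, evict B. Cache (old->new): [A G E V T Z]
  32. access E: HIT. Cache (old->new): [A G E V T Z]
Total: 20 hits, 12 misses, 6 evictions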